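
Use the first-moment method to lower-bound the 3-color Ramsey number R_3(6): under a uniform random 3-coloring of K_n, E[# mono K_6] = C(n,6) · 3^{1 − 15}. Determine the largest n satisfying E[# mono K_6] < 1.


We need C(n, 6) · 3^{1 − 15} < 1, i.e. C(n, 6) < 3^{15 − 1} = 4782969.
Check values of n near the boundary:
  n = 40: C(40, 6) = 3838380; 3838380 < 4782969? YES
  n = 41: C(41, 6) = 4496388; 4496388 < 4782969? YES
  n = 42: C(42, 6) = 5245786; 5245786 < 4782969? NO
  n = 43: C(43, 6) = 6096454; 6096454 < 4782969? NO
  n = 44: C(44, 6) = 7059052; 7059052 < 4782969? NO
The largest n with C(n, 6) < 4782969 is n = 41 (where E[X] = 1498796/1594323 ≈ 0.94008). Hence R_3(6) > 41, i.e. R_3(6) ≥ 42.

Largest n = 41; hence R_3(6) > 41.


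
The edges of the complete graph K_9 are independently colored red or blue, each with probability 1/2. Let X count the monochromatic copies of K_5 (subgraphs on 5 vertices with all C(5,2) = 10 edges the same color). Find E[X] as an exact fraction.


Let X = Σ_S X_S over the C(9, 5) = 126 subsets S of size 5, where X_S = 1 if the K_5 on S is monochromatic.
For a fixed S, the K_5 on S has C(5, 2) = 10 edges. P[all 10 edges red] = (1/2)^10, and likewise for blue, so P[monochromatic] = 2·(1/2)^10 = 2^{1 − 10} = 1/512.
By linearity: E[X] = C(9, 5) · 2^{1 − 10} = 126 · 1/512 = 63/256.
Numerically: E[X] ≈ 0.2461.

E[X] = C(9,5)·2^(1−C(5,2)) = 63/256 ≈ 0.2461.


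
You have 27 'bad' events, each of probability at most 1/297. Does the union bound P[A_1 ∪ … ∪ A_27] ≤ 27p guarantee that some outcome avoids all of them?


Union bound: P[∪_{i=1}^{27} A_i] ≤ Σ_i P[A_i] ≤ 27·p = 27·(1/297) = 1/11.
Numerically: 1/11 ≈ 0.0909091.
Is 1/11 < 1? YES.
Since P[∪ A_i] ≤ 1/11 < 1, the complement has P[∩ A_i^c] ≥ 1 − 1/11 = 10/11 > 0, so some outcome avoids every A_i.

27·p = 1/11 ≈ 0.0909091; existence CERTIFIED by the union bound.


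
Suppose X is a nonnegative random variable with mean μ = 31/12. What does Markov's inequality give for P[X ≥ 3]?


μ = E[X] = 31/12, a = 3.
Markov: P[X ≥ 3] ≤ μ/a = (31/12)/3 = 31/36.
Numerically: ≈ 0.861.
(Since a = 3 > μ = 2.583, the bound 31/36 is < 1 and informative.)

P[X ≥ 3] ≤ 31/36 ≈ 0.861.


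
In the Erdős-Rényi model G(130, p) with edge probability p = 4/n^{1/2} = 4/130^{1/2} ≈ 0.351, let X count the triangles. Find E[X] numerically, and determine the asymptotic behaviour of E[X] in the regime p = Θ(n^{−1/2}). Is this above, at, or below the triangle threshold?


Number of potential triangles: C(130, 3) = 357760.
Each occurs with probability p³ ≈ (0.351)³ ≈ 4.31782e-02.
By linearity: E[X] = C(130, 3)·p³ ≈ 357760 · 4.31782e-02 ≈ 15447.447.
Since α = 1/2 < 1, p = c/n^{1/2} ≫ 1/n is above the triangle threshold p ~ 1/n. Asymptotically E[X] ~ (c³/6)·n^{3(1−α)} = (4³/6)·n^{1.5} → ∞; triangles are abundant w.h.p.

E[X] ≈ 15447.447; in regime p = Θ(1/n^{1/2}) E[X] diverges (above the triangle threshold p ~ 1/n).


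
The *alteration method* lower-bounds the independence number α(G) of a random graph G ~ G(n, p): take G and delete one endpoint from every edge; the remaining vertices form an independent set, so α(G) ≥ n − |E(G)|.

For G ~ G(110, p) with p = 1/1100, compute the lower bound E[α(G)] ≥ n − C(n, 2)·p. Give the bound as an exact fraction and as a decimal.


E[|E(G)|] = C(110, 2)·p = 5995 · (1/1100) = 109/20.
E[α(G)] ≥ n − E[|E(G)|] = 110 − 109/20 = 2091/20.
Numerically: ≈ 104.550000.
(This is only a lower bound; the true E[α(G)] may be larger.)

E[α(G)] ≥ 2091/20 ≈ 104.550000.


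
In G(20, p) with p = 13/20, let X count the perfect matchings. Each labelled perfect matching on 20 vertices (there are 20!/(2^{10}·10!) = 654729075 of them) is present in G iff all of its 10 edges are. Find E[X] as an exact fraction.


K_20 has 20!/(2^{10}·10!) = 654729075 labelled perfect matchings.
For each such perfect matching H, let X_H = 1 if all 10 edges of H are present in G. Then P[X_H = 1] = p^{10} = (13/20)^{10} = 137858491849/10240000000000.
Summing the indicators: E[X] = Σ_H E[X_H] = 654729075 · p^{10} = 654729075 · 137858491849/10240000000000 = 3610398513967632387/409600000000.
Numerically: E[X] ≈ 8.81e+06.

E[X] = 654729075 · (13/20)^{10} = 3610398513967632387/409600000000 ≈ 8.81e+06.


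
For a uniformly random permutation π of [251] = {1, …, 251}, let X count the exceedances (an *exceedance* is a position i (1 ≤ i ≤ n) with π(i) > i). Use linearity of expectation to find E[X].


Write X = Σ_{i=1}^{251} X_i, where X_i = 1_{π(i) > i}.
For each fixed i, π(i) is uniform over {1, …, 251} (marginal of a uniform permutation), so P[π(i) > i] = (n − i)/n. Summing: Σ_{i=1}^{251} (n − i)/n = (0 + 1 + … + 250)/251 = 251(251 − 1)/(2·251) = (251 − 1)/2.
Hence E[X] = Σ_{i=1}^{251} (251 − i)/251 = 125 ≈ 125.000000.

E[X] = 125 = 125.000000.


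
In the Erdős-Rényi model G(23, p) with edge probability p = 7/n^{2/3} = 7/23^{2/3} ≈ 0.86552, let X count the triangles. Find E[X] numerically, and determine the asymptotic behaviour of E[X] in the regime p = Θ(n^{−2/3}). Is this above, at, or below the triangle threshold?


Number of potential triangles: C(23, 3) = 1771.
Each occurs with probability p³ ≈ (0.86552)³ ≈ 6.4839319e-01.
By linearity: E[X] = C(23, 3)·p³ ≈ 1771 · 6.4839319e-01 ≈ 1148.30435.
Since α = 2/3 < 1, p = c/n^{2/3} ≫ 1/n is above the triangle threshold p ~ 1/n. Asymptotically E[X] ~ (c³/6)·n^{3(1−α)} = (7³/6)·n^{1} → ∞; triangles are abundant w.h.p.

E[X] ≈ 1148.30435; in regime p = Θ(1/n^{2/3}) E[X] diverges (above the triangle threshold p ~ 1/n).


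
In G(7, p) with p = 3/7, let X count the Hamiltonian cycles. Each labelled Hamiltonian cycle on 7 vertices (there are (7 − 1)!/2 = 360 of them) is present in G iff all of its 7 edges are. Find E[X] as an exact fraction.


K_7 has (7 − 1)!/2 = 360 labelled Hamiltonian cycles.
For each such Hamiltonian cycle H, let X_H = 1 if all 7 edges of H are present in G. Then P[X_H = 1] = p^{7} = (3/7)^{7} = 2187/823543.
By linearity of expectation: E[X] = Σ_H E[X_H] = 360 · p^{7} = 360 · 2187/823543 = 787320/823543.
Numerically: E[X] ≈ 0.956016.

E[X] = 360 · (3/7)^{7} = 787320/823543 ≈ 0.956016.


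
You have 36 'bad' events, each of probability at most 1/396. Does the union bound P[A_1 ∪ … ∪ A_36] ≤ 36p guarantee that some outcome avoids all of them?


Union bound: P[∪_{i=1}^{36} A_i] ≤ Σ_i P[A_i] ≤ 36·p = 36·(1/396) = 1/11.
Numerically: 1/11 ≈ 0.0909091.
Is 1/11 < 1? YES.
Since P[∪ A_i] ≤ 1/11 < 1, the complement has P[∩ A_i^c] ≥ 1 − 1/11 = 10/11 > 0, so some outcome avoids every A_i.

36·p = 1/11 ≈ 0.0909091; existence CERTIFIED by the union bound.


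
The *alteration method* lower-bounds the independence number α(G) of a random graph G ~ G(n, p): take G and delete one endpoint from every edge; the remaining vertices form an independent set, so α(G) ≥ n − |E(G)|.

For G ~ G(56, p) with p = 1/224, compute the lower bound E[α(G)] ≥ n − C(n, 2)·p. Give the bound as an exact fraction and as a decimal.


E[|E(G)|] = C(56, 2)·p = 1540 · (1/224) = 55/8.
E[α(G)] ≥ n − E[|E(G)|] = 56 − 55/8 = 393/8.
Numerically: ≈ 49.125.
(This is only a lower bound; the true E[α(G)] may be larger.)

E[α(G)] ≥ 393/8 ≈ 49.125.


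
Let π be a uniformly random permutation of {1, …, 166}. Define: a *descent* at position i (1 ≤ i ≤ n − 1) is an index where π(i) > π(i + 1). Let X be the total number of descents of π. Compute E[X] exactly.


Write X = Σ X_I over i = 1, …, 165, with X_I the indicator of one descent.
There are 165 indicators.
For each fixed i, the pair (π(i), π(i+1)) is a uniformly random ordered pair of distinct values from {1, …, 166}; by symmetry P[π(i) > π(i+1)] = 1/2.
By linearity: E[X] = 165 · (1/2) = (166 − 1) · (1/2) = 165/2 ≈ 82.5000.

E[X] = 165/2 = 82.5000.


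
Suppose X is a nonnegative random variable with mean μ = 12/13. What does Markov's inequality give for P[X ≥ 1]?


μ = E[X] = 12/13, a = 1.
Markov: P[X ≥ 1] ≤ μ/a = (12/13)/1 = 12/13.
Numerically: ≈ 0.92308.
(Since a = 1 > μ = 0.92308, the bound 12/13 is < 1 and informative.)

P[X ≥ 1] ≤ 12/13 ≈ 0.92308.


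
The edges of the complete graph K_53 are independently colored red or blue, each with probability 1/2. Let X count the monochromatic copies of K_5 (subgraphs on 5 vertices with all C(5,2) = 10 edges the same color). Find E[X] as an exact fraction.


Let X = Σ_S X_S over the C(53, 5) = 2869685 subsets S of size 5, where X_S = 1 if the K_5 on S is monochromatic.
For a fixed S, the K_5 on S has C(5, 2) = 10 edges. P[all 10 edges red] = (1/2)^10, and likewise for blue, so P[monochromatic] = 2·(1/2)^10 = 2^{1 − 10} = 1/512.
By linearity: E[X] = C(53, 5) · 2^{1 − 10} = 2869685 · 1/512 = 2869685/512.
Numerically: E[X] ≈ 5604.853516.

E[X] = C(53,5)·2^(1−C(5,2)) = 2869685/512 ≈ 5604.853516.


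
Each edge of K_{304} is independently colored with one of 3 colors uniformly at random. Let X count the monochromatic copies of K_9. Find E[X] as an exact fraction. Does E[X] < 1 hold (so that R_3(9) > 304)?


E[X] = C(304, 9) · 3^{1 − 36} = 54222992899492560 · 3^{−35} = 54222992899492560/50031545098999707.
As a reduced fraction: E[X] = 18074330966497520/16677181699666569 ≈ 1.083776.
Is E[X] < 1? NO.
Since E[X] ≥ 1, the first-moment bound is inconclusive at n = 304; it does NOT by itself certify R_3(9) > 304.

E[X] = 18074330966497520/16677181699666569 ≈ 1.083776; E[X] ≥ 1; first-moment method inconclusive here.


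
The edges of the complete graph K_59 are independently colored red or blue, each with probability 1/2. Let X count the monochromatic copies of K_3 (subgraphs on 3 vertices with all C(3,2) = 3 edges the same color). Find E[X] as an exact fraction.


Let X = Σ_S X_S over the C(59, 3) = 32509 subsets S of size 3, where X_S = 1 if the K_3 on S is monochromatic.
For a fixed S, the K_3 on S has C(3, 2) = 3 edges. P[all 3 edges red] = (1/2)^3, and likewise for blue, so P[monochromatic] = 2·(1/2)^3 = 2^{1 − 3} = 1/4.
By linearity: E[X] = C(59, 3) · 2^{1 − 3} = 32509 · 1/4 = 32509/4.
Numerically: E[X] ≈ 8127.25000.

E[X] = C(59,3)·2^(1−C(3,2)) = 32509/4 ≈ 8127.25000.


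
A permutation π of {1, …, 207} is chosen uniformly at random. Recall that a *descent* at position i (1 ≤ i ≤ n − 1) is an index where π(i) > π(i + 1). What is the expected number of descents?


Write X = Σ X_I over i = 1, …, 206, with X_I the indicator of one descent.
There are 206 indicators.
For each fixed i, the pair (π(i), π(i+1)) is a uniformly random ordered pair of distinct values from {1, …, 207}; by symmetry P[π(i) > π(i+1)] = 1/2.
By linearity: E[X] = 206 · (1/2) = (207 − 1) · (1/2) = 103 ≈ 103.000.

E[X] = 103 = 103.000.


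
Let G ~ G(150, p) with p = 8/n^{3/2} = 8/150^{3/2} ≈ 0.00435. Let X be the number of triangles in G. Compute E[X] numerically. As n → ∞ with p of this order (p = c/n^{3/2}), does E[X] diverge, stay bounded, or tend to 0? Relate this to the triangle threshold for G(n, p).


Number of potential triangles: C(150, 3) = 551300.
Each occurs with probability p³ ≈ (0.00435)³ ≈ 8.25770e-08.
By linearity: E[X] = C(150, 3)·p³ ≈ 551300 · 8.25770e-08 ≈ 0.046.
Since α = 3/2 > 1, p = c/n^{3/2} = o(1/n) is below the triangle threshold p ~ 1/n. Asymptotically E[X] ~ (c³/6)·n^{3(1−α)} = (8³/6)·n^{-1.5} → 0, so by Markov's inequality G has no triangles w.h.p.

E[X] ≈ 0.046; in regime p = Θ(1/n^{3/2}) E[X] tends to 0 (below the triangle threshold p ~ 1/n).


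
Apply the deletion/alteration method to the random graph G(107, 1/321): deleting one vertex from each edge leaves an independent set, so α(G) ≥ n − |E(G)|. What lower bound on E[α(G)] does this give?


E[|E(G)|] = C(107, 2)·p = 5671 · (1/321) = 53/3.
E[α(G)] ≥ n − E[|E(G)|] = 107 − 53/3 = 268/3.
Numerically: ≈ 89.3333.
(This is only a lower bound; the true E[α(G)] may be larger.)

E[α(G)] ≥ 268/3 ≈ 89.3333.


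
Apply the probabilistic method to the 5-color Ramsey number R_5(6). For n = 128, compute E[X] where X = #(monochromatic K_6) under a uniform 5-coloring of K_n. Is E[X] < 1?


E[X] = C(128, 6) · 5^{1 − 15} = 5423611200 · 5^{−14} = 5423611200/6103515625.
As a reduced fraction: E[X] = 216944448/244140625 ≈ 0.888604.
Is E[X] < 1? YES.
Since E[X] < 1, there exists a 5-coloring of K_{128} with no monochromatic K_6; hence R_5(6) > 128.

E[X] = 216944448/244140625 ≈ 0.888604; E[X] < 1, so R_5(6) > 128.


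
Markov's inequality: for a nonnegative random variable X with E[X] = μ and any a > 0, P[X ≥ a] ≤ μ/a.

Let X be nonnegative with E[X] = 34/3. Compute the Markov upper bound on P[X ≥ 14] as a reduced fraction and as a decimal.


μ = E[X] = 34/3, a = 14.
Markov: P[X ≥ 14] ≤ μ/a = (34/3)/14 = 17/21.
Numerically: ≈ 0.80952.
(Since a = 14 > μ = 11.33333, the bound 17/21 is < 1 and informative.)

P[X ≥ 14] ≤ 17/21 ≈ 0.80952.


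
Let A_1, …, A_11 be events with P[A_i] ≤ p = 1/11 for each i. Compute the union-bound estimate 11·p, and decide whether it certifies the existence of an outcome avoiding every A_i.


Union bound: P[∪_{i=1}^{11} A_i] ≤ Σ_i P[A_i] ≤ 11·p = 11·(1/11) = 1.
Numerically: 1 ≈ 1.000.
Is 1 < 1? NO.
Since the bound 1 is ≥ 1, the union bound is uninformative here; it does NOT by itself certify existence.

11·p = 1 ≈ 1.000; existence NOT certified by the union bound.


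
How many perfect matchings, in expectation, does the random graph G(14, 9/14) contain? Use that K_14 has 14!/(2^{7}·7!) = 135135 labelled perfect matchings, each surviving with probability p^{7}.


K_14 has 14!/(2^{7}·7!) = 135135 labelled perfect matchings.
For each such perfect matching H, let X_H = 1 if all 7 edges of H are present in G. Then P[X_H = 1] = p^{7} = (9/14)^{7} = 4782969/105413504.
By linearity of expectation: E[X] = Σ_H E[X_H] = 135135 · p^{7} = 135135 · 4782969/105413504 = 92335216545/15059072.
Numerically: E[X] ≈ 6.13e+03.

E[X] = 135135 · (9/14)^{7} = 92335216545/15059072 ≈ 6.13e+03.


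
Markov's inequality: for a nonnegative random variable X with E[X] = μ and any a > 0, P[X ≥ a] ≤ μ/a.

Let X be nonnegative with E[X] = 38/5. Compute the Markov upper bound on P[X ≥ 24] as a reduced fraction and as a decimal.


μ = E[X] = 38/5, a = 24.
Markov: P[X ≥ 24] ≤ μ/a = (38/5)/24 = 19/60.
Numerically: ≈ 0.3167.
(Since a = 24 > μ = 7.6000, the bound 19/60 is < 1 and informative.)

P[X ≥ 24] ≤ 19/60 ≈ 0.3167.


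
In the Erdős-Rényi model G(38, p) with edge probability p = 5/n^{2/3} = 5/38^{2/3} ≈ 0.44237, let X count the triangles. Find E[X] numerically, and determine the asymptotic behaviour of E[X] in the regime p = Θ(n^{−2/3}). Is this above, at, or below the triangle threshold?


Number of potential triangles: C(38, 3) = 8436.
Each occurs with probability p³ ≈ (0.44237)³ ≈ 8.6565097e-02.
By linearity: E[X] = C(38, 3)·p³ ≈ 8436 · 8.6565097e-02 ≈ 730.26316.
Since α = 2/3 < 1, p = c/n^{2/3} ≫ 1/n is above the triangle threshold p ~ 1/n. Asymptotically E[X] ~ (c³/6)·n^{3(1−α)} = (5³/6)·n^{1} → ∞; triangles are abundant w.h.p.

E[X] ≈ 730.26316; in regime p = Θ(1/n^{2/3}) E[X] diverges (above the triangle threshold p ~ 1/n).


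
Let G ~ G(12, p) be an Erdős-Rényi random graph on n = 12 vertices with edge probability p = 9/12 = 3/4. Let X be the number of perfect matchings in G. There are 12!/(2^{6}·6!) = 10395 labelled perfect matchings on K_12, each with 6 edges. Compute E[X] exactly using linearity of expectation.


K_12 has 12!/(2^{6}·6!) = 10395 labelled perfect matchings.
For each such perfect matching H, let X_H = 1 if all 6 edges of H are present in G. Then P[X_H = 1] = p^{6} = (3/4)^{6} = 729/4096.
Summing the indicators: E[X] = Σ_H E[X_H] = 10395 · p^{6} = 10395 · 729/4096 = 7577955/4096.
Numerically: E[X] ≈ 1850.09.

E[X] = 10395 · (3/4)^{6} = 7577955/4096 ≈ 1850.09.


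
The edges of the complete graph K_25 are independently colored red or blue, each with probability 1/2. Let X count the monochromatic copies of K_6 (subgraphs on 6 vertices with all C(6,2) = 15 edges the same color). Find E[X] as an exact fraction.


Let X = Σ_S X_S over the C(25, 6) = 177100 subsets S of size 6, where X_S = 1 if the K_6 on S is monochromatic.
For a fixed S, the K_6 on S has C(6, 2) = 15 edges. P[all 15 edges red] = (1/2)^15, and likewise for blue, so P[monochromatic] = 2·(1/2)^15 = 2^{1 − 15} = 1/16384.
By linearity of expectation: E[X] = C(25, 6) · 2^{1 − 15} = 177100 · 1/16384 = 44275/4096.
Numerically: E[X] ≈ 10.809.

E[X] = C(25,6)·2^(1−C(6,2)) = 44275/4096 ≈ 10.809.


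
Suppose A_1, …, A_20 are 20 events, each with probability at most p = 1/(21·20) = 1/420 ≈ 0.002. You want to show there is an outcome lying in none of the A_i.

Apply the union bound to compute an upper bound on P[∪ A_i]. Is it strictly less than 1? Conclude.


Union bound: P[∪_{i=1}^{20} A_i] ≤ Σ_i P[A_i] ≤ 20·p = 20·(1/420) = 1/21.
Numerically: 1/21 ≈ 0.048.
Is 1/21 < 1? YES.
Since P[∪ A_i] ≤ 1/21 < 1, the complement has P[∩ A_i^c] ≥ 1 − 1/21 = 20/21 > 0, so some outcome avoids every A_i.

20·p = 1/21 ≈ 0.048; existence CERTIFIED by the union bound.


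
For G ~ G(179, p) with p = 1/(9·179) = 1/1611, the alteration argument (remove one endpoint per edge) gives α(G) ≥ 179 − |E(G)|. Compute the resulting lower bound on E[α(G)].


E[|E(G)|] = C(179, 2)·p = 15931 · (1/1611) = 89/9.
E[α(G)] ≥ n − E[|E(G)|] = 179 − 89/9 = 1522/9.
Numerically: ≈ 169.1111.
(This is only a lower bound; the true E[α(G)] may be larger.)

E[α(G)] ≥ 1522/9 ≈ 169.1111.


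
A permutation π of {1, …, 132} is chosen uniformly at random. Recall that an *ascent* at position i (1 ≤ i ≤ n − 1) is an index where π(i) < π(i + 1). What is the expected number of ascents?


Write X = Σ X_I over i = 1, …, 131, with X_I the indicator of one ascent.
There are 131 indicators.
For each fixed i, the pair (π(i), π(i+1)) is a uniformly random ordered pair of distinct values from {1, …, 132}; by symmetry P[π(i) < π(i+1)] = 1/2.
By linearity: E[X] = 131 · (1/2) = (132 − 1) · (1/2) = 131/2 ≈ 65.5000.

E[X] = 131/2 = 65.5000.


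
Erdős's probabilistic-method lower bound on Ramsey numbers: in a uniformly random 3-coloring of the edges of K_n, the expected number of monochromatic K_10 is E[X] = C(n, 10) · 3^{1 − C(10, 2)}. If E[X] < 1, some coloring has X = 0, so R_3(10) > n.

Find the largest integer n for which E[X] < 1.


We need C(n, 10) · 3^{1 − 45} < 1, i.e. C(n, 10) < 3^{45 − 1} = 984770902183611232881.
Check values of n near the boundary:
  n = 567: C(567, 10) = 873787071273467749398; 873787071273467749398 < 984770902183611232881? YES
  n = 568: C(568, 10) = 889446337783744949208; 889446337783744949208 < 984770902183611232881? YES
  n = 569: C(569, 10) = 905357721286137524328; 905357721286137524328 < 984770902183611232881? YES
  n = 570: C(570, 10) = 921524823451961408691; 921524823451961408691 < 984770902183611232881? YES
  n = 571: C(571, 10) = 937951290893172842001; 937951290893172842001 < 984770902183611232881? YES
  n = 572: C(572, 10) = 954640815642161682606; 954640815642161682606 < 984770902183611232881? YES
  n = 573: C(573, 10) = 971597135635805762226; 971597135635805762226 < 984770902183611232881? YES
  n = 574: C(574, 10) = 988824035203816502691; 988824035203816502691 < 984770902183611232881? NO
  n = 575: C(575, 10) = 1006325345561406175305; 1006325345561406175305 < 984770902183611232881? NO
The largest n with C(n, 10) < 984770902183611232881 is n = 573 (where E[X] = 35985079097622435638/36472996377170786403 ≈ 0.9866225). Hence R_3(10) > 573, i.e. R_3(10) ≥ 574.

Largest n = 573; hence R_3(10) > 573.


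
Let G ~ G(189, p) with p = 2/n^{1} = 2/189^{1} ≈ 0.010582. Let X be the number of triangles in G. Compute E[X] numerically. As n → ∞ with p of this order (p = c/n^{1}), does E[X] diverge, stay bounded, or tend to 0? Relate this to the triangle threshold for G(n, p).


Number of potential triangles: C(189, 3) = 1107414.
Each occurs with probability p³ ≈ (0.010582)³ ≈ 1.18496241e-06.
By linearity: E[X] = C(189, 3)·p³ ≈ 1107414 · 1.18496241e-06 ≈ 1.312244.
Here α = 1, so p = 2/n is exactly at the triangle threshold p ~ 1/n. Asymptotically E[X] → c³/6 = 2³/6 = 4/3 ≈ 1.333333, a bounded constant. In this regime the triangle count is asymptotically Poisson(c³/6).

E[X] ≈ 1.312244; in regime p = Θ(1/n^{1}) E[X] stays bounded (at the triangle threshold p ~ 1/n).


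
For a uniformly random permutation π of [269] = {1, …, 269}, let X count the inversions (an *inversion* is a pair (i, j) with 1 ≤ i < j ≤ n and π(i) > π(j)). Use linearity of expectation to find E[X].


Write X = Σ X_I over the C(269, 2) = 36046 pairs i < j, with X_I the indicator of one inversion.
There are 36046 indicators.
For each fixed pair i < j, the values π(i) and π(j) are two distinct elements of {1, …, 269} in uniformly random order; by symmetry P[π(i) > π(j)] = 1/2.
By linearity: E[X] = 36046 · (1/2) = C(269, 2) · (1/2) = 36046/2 = 18023 ≈ 18023.00000.

E[X] = 18023 = 18023.00000.


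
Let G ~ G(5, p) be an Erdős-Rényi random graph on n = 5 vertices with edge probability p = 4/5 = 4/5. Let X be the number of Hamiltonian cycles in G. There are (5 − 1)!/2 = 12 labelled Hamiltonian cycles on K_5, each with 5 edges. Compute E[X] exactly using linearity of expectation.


K_5 has (5 − 1)!/2 = 12 labelled Hamiltonian cycles.
For each such Hamiltonian cycle H, let X_H = 1 if all 5 edges of H are present in G. Then P[X_H = 1] = p^{5} = (4/5)^{5} = 1024/3125.
By linearity: E[X] = Σ_H E[X_H] = 12 · p^{5} = 12 · 1024/3125 = 12288/3125.
Numerically: E[X] ≈ 3.93216.

E[X] = 12 · (4/5)^{5} = 12288/3125 ≈ 3.93216.


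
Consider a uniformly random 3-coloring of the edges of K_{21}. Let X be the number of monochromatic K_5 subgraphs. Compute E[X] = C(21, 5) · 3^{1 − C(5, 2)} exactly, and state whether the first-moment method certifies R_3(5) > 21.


E[X] = C(21, 5) · 3^{1 − 10} = 20349 · 3^{−9} = 20349/19683.
As a reduced fraction: E[X] = 2261/2187 ≈ 1.03384.
Is E[X] < 1? NO.
Since E[X] ≥ 1, the first-moment bound is inconclusive at n = 21; it does NOT by itself certify R_3(5) > 21.

E[X] = 2261/2187 ≈ 1.03384; E[X] ≥ 1; first-moment method inconclusive here.


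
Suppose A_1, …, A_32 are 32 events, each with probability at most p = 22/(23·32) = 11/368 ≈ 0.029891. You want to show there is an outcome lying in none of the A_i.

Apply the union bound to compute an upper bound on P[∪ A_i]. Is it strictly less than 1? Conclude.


Union bound: P[∪_{i=1}^{32} A_i] ≤ Σ_i P[A_i] ≤ 32·p = 32·(11/368) = 22/23.
Numerically: 22/23 ≈ 0.956522.
Is 22/23 < 1? YES.
Since P[∪ A_i] ≤ 22/23 < 1, the complement has P[∩ A_i^c] ≥ 1 − 22/23 = 1/23 > 0, so some outcome avoids every A_i.

32·p = 22/23 ≈ 0.956522; existence CERTIFIED by the union bound.


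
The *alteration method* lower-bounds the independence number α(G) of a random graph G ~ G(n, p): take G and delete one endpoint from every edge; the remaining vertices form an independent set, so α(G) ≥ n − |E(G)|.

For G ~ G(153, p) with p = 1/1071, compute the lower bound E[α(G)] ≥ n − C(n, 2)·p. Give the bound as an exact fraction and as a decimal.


E[|E(G)|] = C(153, 2)·p = 11628 · (1/1071) = 76/7.
E[α(G)] ≥ n − E[|E(G)|] = 153 − 76/7 = 995/7.
Numerically: ≈ 142.14286.
(This is only a lower bound; the true E[α(G)] may be larger.)

E[α(G)] ≥ 995/7 ≈ 142.14286.


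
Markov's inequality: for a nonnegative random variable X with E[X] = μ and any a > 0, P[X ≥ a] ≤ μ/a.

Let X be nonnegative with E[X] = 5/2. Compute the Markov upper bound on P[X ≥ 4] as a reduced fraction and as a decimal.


μ = E[X] = 5/2, a = 4.
Markov: P[X ≥ 4] ≤ μ/a = (5/2)/4 = 5/8.
Numerically: ≈ 0.62500.
(Since a = 4 > μ = 2.50000, the bound 5/8 is < 1 and informative.)

P[X ≥ 4] ≤ 5/8 ≈ 0.62500.


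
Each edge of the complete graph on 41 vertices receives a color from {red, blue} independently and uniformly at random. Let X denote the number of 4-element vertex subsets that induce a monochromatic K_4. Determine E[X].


Let X = Σ_S X_S over the C(41, 4) = 101270 subsets S of size 4, where X_S = 1 if the K_4 on S is monochromatic.
For a fixed S, the K_4 on S has C(4, 2) = 6 edges. P[all 6 edges red] = (1/2)^6, and likewise for blue, so P[monochromatic] = 2·(1/2)^6 = 2^{1 − 6} = 1/32.
Summing: E[X] = C(41, 4) · 2^{1 − 6} = 101270 · 1/32 = 50635/16.
Numerically: E[X] ≈ 3164.687500.

E[X] = C(41,4)·2^(1−C(4,2)) = 50635/16 ≈ 3164.687500.


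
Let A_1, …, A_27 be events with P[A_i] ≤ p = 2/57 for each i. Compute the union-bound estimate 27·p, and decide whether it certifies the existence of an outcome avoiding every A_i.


Union bound: P[∪_{i=1}^{27} A_i] ≤ Σ_i P[A_i] ≤ 27·p = 27·(2/57) = 18/19.
Numerically: 18/19 ≈ 0.947.
Is 18/19 < 1? YES.
Since P[∪ A_i] ≤ 18/19 < 1, the complement has P[∩ A_i^c] ≥ 1 − 18/19 = 1/19 > 0, so some outcome avoids every A_i.

27·p = 18/19 ≈ 0.947; existence CERTIFIED by the union bound.


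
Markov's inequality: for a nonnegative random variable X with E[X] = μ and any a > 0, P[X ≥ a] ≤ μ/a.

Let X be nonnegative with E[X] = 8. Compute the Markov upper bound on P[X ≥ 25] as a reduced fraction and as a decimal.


μ = E[X] = 8, a = 25.
Markov: P[X ≥ 25] ≤ μ/a = (8)/25 = 8/25.
Numerically: ≈ 0.32000.
(Since a = 25 > μ = 8.00000, the bound 8/25 is < 1 and informative.)

P[X ≥ 25] ≤ 8/25 ≈ 0.32000.


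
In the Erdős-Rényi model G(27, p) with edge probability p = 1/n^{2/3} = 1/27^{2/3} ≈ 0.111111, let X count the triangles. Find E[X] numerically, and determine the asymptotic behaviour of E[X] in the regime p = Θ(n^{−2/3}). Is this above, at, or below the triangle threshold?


Number of potential triangles: C(27, 3) = 2925.
Each occurs with probability p³ ≈ (0.111111)³ ≈ 1.37174211e-03.
By linearity: E[X] = C(27, 3)·p³ ≈ 2925 · 1.37174211e-03 ≈ 4.012346.
Since α = 2/3 < 1, p = c/n^{2/3} ≫ 1/n is above the triangle threshold p ~ 1/n. Asymptotically E[X] ~ (c³/6)·n^{3(1−α)} = (1³/6)·n^{1} → ∞; triangles are abundant w.h.p.

E[X] ≈ 4.012346; in regime p = Θ(1/n^{2/3}) E[X] diverges (above the triangle threshold p ~ 1/n).


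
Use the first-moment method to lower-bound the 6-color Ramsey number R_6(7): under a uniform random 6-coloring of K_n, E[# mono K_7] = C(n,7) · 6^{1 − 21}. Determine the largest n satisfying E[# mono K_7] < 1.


We need C(n, 7) · 6^{1 − 21} < 1, i.e. C(n, 7) < 6^{21 − 1} = 3656158440062976.
Check values of n near the boundary:
  n = 563: C(563, 7) = 3426622515769596; 3426622515769596 < 3656158440062976? YES
  n = 564: C(564, 7) = 3469685994423792; 3469685994423792 < 3656158440062976? YES
  n = 565: C(565, 7) = 3513212521235560; 3513212521235560 < 3656158440062976? YES
  n = 566: C(566, 7) = 3557206237959440; 3557206237959440 < 3656158440062976? YES
  n = 567: C(567, 7) = 3601671315933933; 3601671315933933 < 3656158440062976? YES
  n = 568: C(568, 7) = 3646611956239704; 3646611956239704 < 3656158440062976? YES
  n = 569: C(569, 7) = 3692032389858348; 3692032389858348 < 3656158440062976? NO
  n = 570: C(570, 7) = 3737936877831720; 3737936877831720 < 3656158440062976? NO
  n = 571: C(571, 7) = 3784329711421830; 3784329711421830 < 3656158440062976? NO
The largest n with C(n, 7) < 3656158440062976 is n = 568 (where E[X] = 16882462760369/16926659444736 ≈ 0.9974). Hence R_6(7) > 568, i.e. R_6(7) ≥ 569.

Largest n = 568; hence R_6(7) > 568.


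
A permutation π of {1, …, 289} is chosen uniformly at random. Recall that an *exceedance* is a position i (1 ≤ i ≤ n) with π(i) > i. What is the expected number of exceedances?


Write X = Σ_{i=1}^{289} X_i, where X_i = 1_{π(i) > i}.
For each fixed i, π(i) is uniform over {1, …, 289} (marginal of a uniform permutation), so P[π(i) > i] = (n − i)/n. Summing: Σ_{i=1}^{289} (n − i)/n = (0 + 1 + … + 288)/289 = 289(289 − 1)/(2·289) = (289 − 1)/2.
Hence E[X] = Σ_{i=1}^{289} (289 − i)/289 = 144 ≈ 144.000000.

E[X] = 144 = 144.000000.


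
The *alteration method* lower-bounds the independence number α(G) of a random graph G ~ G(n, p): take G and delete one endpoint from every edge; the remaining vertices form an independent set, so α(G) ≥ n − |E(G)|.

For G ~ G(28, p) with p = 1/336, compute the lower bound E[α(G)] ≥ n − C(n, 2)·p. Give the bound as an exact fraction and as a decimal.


E[|E(G)|] = C(28, 2)·p = 378 · (1/336) = 9/8.
E[α(G)] ≥ n − E[|E(G)|] = 28 − 9/8 = 215/8.
Numerically: ≈ 26.875.
(This is only a lower bound; the true E[α(G)] may be larger.)

E[α(G)] ≥ 215/8 ≈ 26.875.


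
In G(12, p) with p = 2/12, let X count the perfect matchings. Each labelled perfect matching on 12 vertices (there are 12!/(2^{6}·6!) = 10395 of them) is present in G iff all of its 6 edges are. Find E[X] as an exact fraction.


K_12 has 12!/(2^{6}·6!) = 10395 labelled perfect matchings.
For each such perfect matching H, let X_H = 1 if all 6 edges of H are present in G. Then P[X_H = 1] = p^{6} = (1/6)^{6} = 1/46656.
Summing the indicators: E[X] = Σ_H E[X_H] = 10395 · p^{6} = 10395 · 1/46656 = 385/1728.
Numerically: E[X] ≈ 0.223.

E[X] = 10395 · (1/6)^{6} = 385/1728 ≈ 0.223.


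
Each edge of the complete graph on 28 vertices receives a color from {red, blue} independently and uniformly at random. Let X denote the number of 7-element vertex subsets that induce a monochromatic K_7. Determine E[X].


Let X = Σ_S X_S over the C(28, 7) = 1184040 subsets S of size 7, where X_S = 1 if the K_7 on S is monochromatic.
For a fixed S, the K_7 on S has C(7, 2) = 21 edges. P[all 21 edges red] = (1/2)^21, and likewise for blue, so P[monochromatic] = 2·(1/2)^21 = 2^{1 − 21} = 1/1048576.
By linearity: E[X] = C(28, 7) · 2^{1 − 21} = 1184040 · 1/1048576 = 148005/131072.
Numerically: E[X] ≈ 1.129189.

E[X] = C(28,7)·2^(1−C(7,2)) = 148005/131072 ≈ 1.129189.


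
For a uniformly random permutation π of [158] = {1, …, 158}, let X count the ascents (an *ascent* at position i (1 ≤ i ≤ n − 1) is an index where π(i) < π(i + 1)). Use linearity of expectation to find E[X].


Write X = Σ X_I over i = 1, …, 157, with X_I the indicator of one ascent.
There are 157 indicators.
For each fixed i, the pair (π(i), π(i+1)) is a uniformly random ordered pair of distinct values from {1, …, 158}; by symmetry P[π(i) < π(i+1)] = 1/2.
By linearity: E[X] = 157 · (1/2) = (158 − 1) · (1/2) = 157/2 ≈ 78.5000.

E[X] = 157/2 = 78.5000.


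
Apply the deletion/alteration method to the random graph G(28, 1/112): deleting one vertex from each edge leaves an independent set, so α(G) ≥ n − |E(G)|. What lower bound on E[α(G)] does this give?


E[|E(G)|] = C(28, 2)·p = 378 · (1/112) = 27/8.
E[α(G)] ≥ n − E[|E(G)|] = 28 − 27/8 = 197/8.
Numerically: ≈ 24.6250.
(This is only a lower bound; the true E[α(G)] may be larger.)

E[α(G)] ≥ 197/8 ≈ 24.6250.


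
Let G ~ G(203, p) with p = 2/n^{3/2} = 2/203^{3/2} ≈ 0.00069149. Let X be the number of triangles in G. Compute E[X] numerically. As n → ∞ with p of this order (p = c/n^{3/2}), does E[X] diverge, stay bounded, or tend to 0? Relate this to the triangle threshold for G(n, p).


Number of potential triangles: C(203, 3) = 1373701.
Each occurs with probability p³ ≈ (0.00069149)³ ≈ 3.30641846e-10.
By linearity: E[X] = C(203, 3)·p³ ≈ 1373701 · 3.30641846e-10 ≈ 0.000454.
Since α = 3/2 > 1, p = c/n^{3/2} = o(1/n) is below the triangle threshold p ~ 1/n. Asymptotically E[X] ~ (c³/6)·n^{3(1−α)} = (2³/6)·n^{-1.5} → 0, so by Markov's inequality G has no triangles w.h.p.

E[X] ≈ 0.000454; in regime p = Θ(1/n^{3/2}) E[X] tends to 0 (below the triangle threshold p ~ 1/n).


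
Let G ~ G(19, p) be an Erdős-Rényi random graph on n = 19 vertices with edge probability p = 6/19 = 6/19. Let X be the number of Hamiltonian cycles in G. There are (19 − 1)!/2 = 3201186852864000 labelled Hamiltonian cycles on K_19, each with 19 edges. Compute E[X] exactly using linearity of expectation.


K_19 has (19 − 1)!/2 = 3201186852864000 labelled Hamiltonian cycles.
For each such Hamiltonian cycle H, let X_H = 1 if all 19 edges of H are present in G. Then P[X_H = 1] = p^{19} = (6/19)^{19} = 609359740010496/1978419655660313589123979.
By linearity of expectation: E[X] = Σ_H E[X_H] = 3201186852864000 · p^{19} = 3201186852864000 · 609359740010496/1978419655660313589123979 = 1950674388386224952567660544000/1978419655660313589123979.
Numerically: E[X] ≈ 9.86e+05.

E[X] = 3201186852864000 · (6/19)^{19} = 1950674388386224952567660544000/1978419655660313589123979 ≈ 9.86e+05.


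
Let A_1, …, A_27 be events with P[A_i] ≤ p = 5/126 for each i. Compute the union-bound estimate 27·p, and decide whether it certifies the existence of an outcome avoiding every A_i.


Union bound: P[∪_{i=1}^{27} A_i] ≤ Σ_i P[A_i] ≤ 27·p = 27·(5/126) = 15/14.
Numerically: 15/14 ≈ 1.071429.
Is 15/14 < 1? NO.
Since the bound 15/14 is ≥ 1, the union bound is uninformative here; it does NOT by itself certify existence.

27·p = 15/14 ≈ 1.071429; existence NOT certified by the union bound.


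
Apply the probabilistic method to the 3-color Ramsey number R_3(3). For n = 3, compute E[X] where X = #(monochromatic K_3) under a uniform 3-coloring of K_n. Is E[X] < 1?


E[X] = C(3, 3) · 3^{1 − 3} = 1 · 3^{−2} = 1/9.
As a reduced fraction: E[X] = 1/9 ≈ 0.111111.
Is E[X] < 1? YES.
Since E[X] < 1, there exists a 3-coloring of K_{3} with no monochromatic K_3; hence R_3(3) > 3.

E[X] = 1/9 ≈ 0.111111; E[X] < 1, so R_3(3) > 3.


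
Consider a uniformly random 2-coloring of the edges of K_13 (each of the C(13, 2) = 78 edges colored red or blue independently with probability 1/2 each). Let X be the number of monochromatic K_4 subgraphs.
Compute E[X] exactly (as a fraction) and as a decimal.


Let X = Σ_S X_S over the C(13, 4) = 715 subsets S of size 4, where X_S = 1 if the K_4 on S is monochromatic.
For a fixed S, the K_4 on S has C(4, 2) = 6 edges. P[all 6 edges red] = (1/2)^6, and likewise for blue, so P[monochromatic] = 2·(1/2)^6 = 2^{1 − 6} = 1/32.
By linearity: E[X] = C(13, 4) · 2^{1 − 6} = 715 · 1/32 = 715/32.
Numerically: E[X] ≈ 22.3438.

E[X] = C(13,4)·2^(1−C(4,2)) = 715/32 ≈ 22.3438.


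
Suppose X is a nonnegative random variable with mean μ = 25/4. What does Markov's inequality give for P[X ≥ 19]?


μ = E[X] = 25/4, a = 19.
Markov: P[X ≥ 19] ≤ μ/a = (25/4)/19 = 25/76.
Numerically: ≈ 0.328947.
(Since a = 19 > μ = 6.250000, the bound 25/76 is < 1 and informative.)

P[X ≥ 19] ≤ 25/76 ≈ 0.328947.


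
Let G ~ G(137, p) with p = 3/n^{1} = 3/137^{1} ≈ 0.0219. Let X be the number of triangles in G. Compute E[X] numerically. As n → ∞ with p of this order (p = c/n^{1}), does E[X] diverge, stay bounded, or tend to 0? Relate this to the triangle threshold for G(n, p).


Number of potential triangles: C(137, 3) = 419220.
Each occurs with probability p³ ≈ (0.0219)³ ≈ 1.050031e-05.
By linearity: E[X] = C(137, 3)·p³ ≈ 419220 · 1.050031e-05 ≈ 4.4019.
Here α = 1, so p = 3/n is exactly at the triangle threshold p ~ 1/n. Asymptotically E[X] → c³/6 = 3³/6 = 9/2 ≈ 4.5000, a bounded constant. In this regime the triangle count is asymptotically Poisson(c³/6).

E[X] ≈ 4.4019; in regime p = Θ(1/n^{1}) E[X] stays bounded (at the triangle threshold p ~ 1/n).


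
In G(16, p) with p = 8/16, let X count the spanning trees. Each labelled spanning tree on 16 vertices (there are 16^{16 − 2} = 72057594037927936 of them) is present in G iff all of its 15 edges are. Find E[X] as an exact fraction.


K_16 has 16^{16 − 2} = 72057594037927936 labelled spanning trees.
For each such spanning tree H, let X_H = 1 if all 15 edges of H are present in G. Then P[X_H = 1] = p^{15} = (1/2)^{15} = 1/32768.
By linearity of expectation: E[X] = Σ_H E[X_H] = 72057594037927936 · p^{15} = 72057594037927936 · 1/32768 = 2199023255552.
Numerically: E[X] ≈ 2.19902e+12.

E[X] = 72057594037927936 · (1/2)^{15} = 2199023255552 ≈ 2.19902e+12.


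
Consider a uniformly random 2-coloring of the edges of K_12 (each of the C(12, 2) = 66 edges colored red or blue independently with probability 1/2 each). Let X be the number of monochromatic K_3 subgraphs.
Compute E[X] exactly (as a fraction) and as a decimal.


Let X = Σ_S X_S over the C(12, 3) = 220 subsets S of size 3, where X_S = 1 if the K_3 on S is monochromatic.
For a fixed S, the K_3 on S has C(3, 2) = 3 edges. P[all 3 edges red] = (1/2)^3, and likewise for blue, so P[monochromatic] = 2·(1/2)^3 = 2^{1 − 3} = 1/4.
Summing: E[X] = C(12, 3) · 2^{1 − 3} = 220 · 1/4 = 55.
Numerically: E[X] ≈ 55.000000.

E[X] = C(12,3)·2^(1−C(3,2)) = 55 ≈ 55.000000.


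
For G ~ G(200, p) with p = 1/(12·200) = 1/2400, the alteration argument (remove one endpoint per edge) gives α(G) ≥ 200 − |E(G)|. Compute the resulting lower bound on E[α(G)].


E[|E(G)|] = C(200, 2)·p = 19900 · (1/2400) = 199/24.
E[α(G)] ≥ n − E[|E(G)|] = 200 − 199/24 = 4601/24.
Numerically: ≈ 191.708333.
(This is only a lower bound; the true E[α(G)] may be larger.)

E[α(G)] ≥ 4601/24 ≈ 191.708333.


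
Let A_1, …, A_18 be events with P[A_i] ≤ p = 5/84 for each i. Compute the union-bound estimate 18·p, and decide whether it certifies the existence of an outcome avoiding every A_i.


Union bound: P[∪_{i=1}^{18} A_i] ≤ Σ_i P[A_i] ≤ 18·p = 18·(5/84) = 15/14.
Numerically: 15/14 ≈ 1.071.
Is 15/14 < 1? NO.
Since the bound 15/14 is ≥ 1, the union bound is uninformative here; it does NOT by itself certify existence.

18·p = 15/14 ≈ 1.071; existence NOT certified by the union bound.


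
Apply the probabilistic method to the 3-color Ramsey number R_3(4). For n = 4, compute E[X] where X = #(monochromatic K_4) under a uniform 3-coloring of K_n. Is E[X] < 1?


E[X] = C(4, 4) · 3^{1 − 6} = 1 · 3^{−5} = 1/243.
As a reduced fraction: E[X] = 1/243 ≈ 0.004.
Is E[X] < 1? YES.
Since E[X] < 1, there exists a 3-coloring of K_{4} with no monochromatic K_4; hence R_3(4) > 4.

E[X] = 1/243 ≈ 0.004; E[X] < 1, so R_3(4) > 4.


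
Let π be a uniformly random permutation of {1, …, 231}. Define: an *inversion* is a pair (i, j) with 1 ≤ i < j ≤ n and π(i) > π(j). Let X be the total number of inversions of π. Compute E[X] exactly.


Write X = Σ X_I over the C(231, 2) = 26565 pairs i < j, with X_I the indicator of one inversion.
There are 26565 indicators.
For each fixed pair i < j, the values π(i) and π(j) are two distinct elements of {1, …, 231} in uniformly random order; by symmetry P[π(i) > π(j)] = 1/2.
By linearity: E[X] = 26565 · (1/2) = C(231, 2) · (1/2) = 26565/2 = 26565/2 ≈ 13282.50000.

E[X] = 26565/2 = 13282.50000.


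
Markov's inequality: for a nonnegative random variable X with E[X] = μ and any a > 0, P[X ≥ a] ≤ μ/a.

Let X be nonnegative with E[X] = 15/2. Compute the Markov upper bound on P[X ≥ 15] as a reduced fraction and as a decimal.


μ = E[X] = 15/2, a = 15.
Markov: P[X ≥ 15] ≤ μ/a = (15/2)/15 = 1/2.
Numerically: ≈ 0.500000.
(Since a = 15 > μ = 7.500000, the bound 1/2 is < 1 and informative.)

P[X ≥ 15] ≤ 1/2 ≈ 0.500000.


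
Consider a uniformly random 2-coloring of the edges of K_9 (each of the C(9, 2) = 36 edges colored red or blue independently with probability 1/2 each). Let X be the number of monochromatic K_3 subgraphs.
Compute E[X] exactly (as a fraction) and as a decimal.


Let X = Σ_S X_S over the C(9, 3) = 84 subsets S of size 3, where X_S = 1 if the K_3 on S is monochromatic.
For a fixed S, the K_3 on S has C(3, 2) = 3 edges. P[all 3 edges red] = (1/2)^3, and likewise for blue, so P[monochromatic] = 2·(1/2)^3 = 2^{1 − 3} = 1/4.
By linearity: E[X] = C(9, 3) · 2^{1 − 3} = 84 · 1/4 = 21.
Numerically: E[X] ≈ 21.000000.

E[X] = C(9,3)·2^(1−C(3,2)) = 21 ≈ 21.000000.
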